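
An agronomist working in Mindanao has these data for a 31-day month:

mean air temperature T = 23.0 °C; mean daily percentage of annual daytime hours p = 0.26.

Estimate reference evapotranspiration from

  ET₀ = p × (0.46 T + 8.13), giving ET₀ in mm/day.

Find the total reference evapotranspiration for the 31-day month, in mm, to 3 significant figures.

ET₀ = 0.26 × (0.46 × 23.0 + 8.13) = 0.26 × 18.710 = 4.8646 mm/d
Monthly total = 4.8646 × 31 = 150.803 mm

151 mm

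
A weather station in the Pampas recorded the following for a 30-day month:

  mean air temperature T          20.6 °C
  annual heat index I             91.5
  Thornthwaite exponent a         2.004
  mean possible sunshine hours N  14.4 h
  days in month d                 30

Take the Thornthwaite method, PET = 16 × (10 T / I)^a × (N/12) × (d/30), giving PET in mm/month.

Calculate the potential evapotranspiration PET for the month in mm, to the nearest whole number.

10T/I = 10 × 20.6 / 91.5 = 2.2514
(10T/I)^a = 2.2514^2.004 = 5.0853
Uncorrected PET = 16 × 5.0853 = 81.365 mm
Correction = (N/12)(d/30) = (14.4/12)(30/30) = 1.2000
PET = 81.365 × 1.2000 = 97.638 mm/month

98 mm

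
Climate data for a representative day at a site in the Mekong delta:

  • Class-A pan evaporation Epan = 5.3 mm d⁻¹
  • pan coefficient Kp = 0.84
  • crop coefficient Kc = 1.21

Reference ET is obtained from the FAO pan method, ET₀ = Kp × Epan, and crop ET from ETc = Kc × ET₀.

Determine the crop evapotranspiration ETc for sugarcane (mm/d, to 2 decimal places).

ET₀ = 0.84 × 5.3 = 4.4520 mm/d
ETc = Kc × ET₀ = 1.21 × 4.4520 = 5.3869 mm/d

5.39 mm/d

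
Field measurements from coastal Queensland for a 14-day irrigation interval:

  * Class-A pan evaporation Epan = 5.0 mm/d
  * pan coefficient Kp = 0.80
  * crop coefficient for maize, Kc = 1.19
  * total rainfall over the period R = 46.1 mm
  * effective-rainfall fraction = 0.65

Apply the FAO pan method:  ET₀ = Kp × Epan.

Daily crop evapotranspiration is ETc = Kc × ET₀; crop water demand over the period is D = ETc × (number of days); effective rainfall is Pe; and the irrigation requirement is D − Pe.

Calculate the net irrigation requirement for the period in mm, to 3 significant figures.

36.7 mm

ET₀ = 0.80 × 5.0 = 4.0000 mm/d
ETc = Kc × ET₀ = 1.19 × 4.0000 = 4.7600 mm/d
Crop demand D = ETc × 14 d = 4.7600 × 14 = 66.640 mm
Pe = 0.65 × 46.1 = 29.965 mm
D − Pe = 66.640 − 29.965 = 36.675 mm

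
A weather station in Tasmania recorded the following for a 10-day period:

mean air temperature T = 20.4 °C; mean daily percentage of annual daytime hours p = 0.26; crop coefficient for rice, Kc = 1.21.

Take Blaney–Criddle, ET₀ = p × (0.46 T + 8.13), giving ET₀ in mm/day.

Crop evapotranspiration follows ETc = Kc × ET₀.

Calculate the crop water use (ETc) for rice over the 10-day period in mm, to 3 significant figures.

ET₀ = 0.26 × (0.46 × 20.4 + 8.13) = 0.26 × 17.514 = 4.5536 mm/d
ETc = Kc × ET₀ = 1.21 × 4.5536 = 5.5099 mm/d
Over 10 days: 5.5099 × 10 = 55.099 mm

55.1 mm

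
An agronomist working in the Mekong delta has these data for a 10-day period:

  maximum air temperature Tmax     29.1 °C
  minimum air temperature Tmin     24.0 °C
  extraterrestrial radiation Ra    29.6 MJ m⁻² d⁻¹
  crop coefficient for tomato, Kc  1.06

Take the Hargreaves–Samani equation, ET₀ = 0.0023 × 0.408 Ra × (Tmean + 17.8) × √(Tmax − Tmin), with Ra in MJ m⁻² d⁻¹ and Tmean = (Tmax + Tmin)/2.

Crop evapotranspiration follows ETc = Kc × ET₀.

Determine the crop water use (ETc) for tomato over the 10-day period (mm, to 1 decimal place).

29.5 mm

Tmean = (29.1 + 24.0)/2 = 26.55 °C
0.408 Ra = 0.408 × 29.6 = 12.0768 mm/d equivalent
ET₀ = 0.0023 × 12.0768 × (26.55 + 17.8) × √5.1 = 0.0023 × 12.0768 × 44.35 × 2.2583 = 2.7820 mm/d
ETc = Kc × ET₀ = 1.06 × 2.7820 = 2.9489 mm/d
Over 10 days: 2.9489 × 10 = 29.489 mm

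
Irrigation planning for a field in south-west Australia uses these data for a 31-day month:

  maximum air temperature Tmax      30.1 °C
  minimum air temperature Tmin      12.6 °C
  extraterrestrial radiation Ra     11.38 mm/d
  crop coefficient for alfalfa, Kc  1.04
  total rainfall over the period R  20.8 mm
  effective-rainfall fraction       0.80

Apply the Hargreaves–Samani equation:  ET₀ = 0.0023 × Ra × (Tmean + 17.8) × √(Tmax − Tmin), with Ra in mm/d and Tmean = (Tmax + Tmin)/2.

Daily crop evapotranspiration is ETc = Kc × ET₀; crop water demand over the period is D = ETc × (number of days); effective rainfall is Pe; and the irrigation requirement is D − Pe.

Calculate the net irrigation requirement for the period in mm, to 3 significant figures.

122 mm

Tmean = (30.1 + 12.6)/2 = 21.35 °C
ET₀ = 0.0023 × 11.38 × (21.35 + 17.8) × √17.5 = 0.0023 × 11.38 × 39.15 × 4.1833 = 4.2867 mm/d
ETc = Kc × ET₀ = 1.04 × 4.2867 = 4.4582 mm/d
Crop demand D = ETc × 31 d = 4.4582 × 31 = 138.204 mm
Pe = 0.80 × 20.8 = 16.640 mm
D − Pe = 138.204 − 16.640 = 121.564 mm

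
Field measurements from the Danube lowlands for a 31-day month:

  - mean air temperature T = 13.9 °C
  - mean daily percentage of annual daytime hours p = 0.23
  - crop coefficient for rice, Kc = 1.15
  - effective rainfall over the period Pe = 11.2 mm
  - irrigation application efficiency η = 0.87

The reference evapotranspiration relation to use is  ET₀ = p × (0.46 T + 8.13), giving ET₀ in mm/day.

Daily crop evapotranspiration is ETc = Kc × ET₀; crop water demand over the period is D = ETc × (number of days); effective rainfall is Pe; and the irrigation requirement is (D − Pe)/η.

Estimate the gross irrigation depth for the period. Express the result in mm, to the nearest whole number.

124 mm

ET₀ = 0.23 × (0.46 × 13.9 + 8.13) = 0.23 × 14.524 = 3.3405 mm/d
ETc = Kc × ET₀ = 1.15 × 3.3405 = 3.8416 mm/d
Crop demand D = ETc × 31 d = 3.8416 × 31 = 119.090 mm
D − Pe = 119.090 − 11.2 = 107.890 mm
Gross irrigation = 107.890 / 0.87 = 124.011 mm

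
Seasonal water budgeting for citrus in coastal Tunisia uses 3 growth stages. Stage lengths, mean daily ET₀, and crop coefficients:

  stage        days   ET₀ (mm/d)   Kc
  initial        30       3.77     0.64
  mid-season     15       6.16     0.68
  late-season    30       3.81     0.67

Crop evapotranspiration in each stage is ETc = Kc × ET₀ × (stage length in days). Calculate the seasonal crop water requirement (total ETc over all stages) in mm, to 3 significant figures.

initial: 0.64 × 3.77 × 30 = 72.38 mm
mid-season: 0.68 × 6.16 × 15 = 62.83 mm
late-season: 0.67 × 3.81 × 30 = 76.58 mm
Seasonal total = 211.79 mm

212 mm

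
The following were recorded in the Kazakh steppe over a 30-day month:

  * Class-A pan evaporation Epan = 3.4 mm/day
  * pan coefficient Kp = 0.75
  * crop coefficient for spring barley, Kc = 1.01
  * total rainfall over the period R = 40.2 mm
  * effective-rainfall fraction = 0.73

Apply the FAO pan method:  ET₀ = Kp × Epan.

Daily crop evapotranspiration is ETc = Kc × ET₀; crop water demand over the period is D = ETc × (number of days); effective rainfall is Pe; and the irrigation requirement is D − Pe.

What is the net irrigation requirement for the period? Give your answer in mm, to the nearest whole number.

ET₀ = 0.75 × 3.4 = 2.5500 mm/d
ETc = Kc × ET₀ = 1.01 × 2.5500 = 2.5755 mm/d
Crop demand D = ETc × 30 d = 2.5755 × 30 = 77.265 mm
Pe = 0.73 × 40.2 = 29.346 mm
D − Pe = 77.265 − 29.346 = 47.919 mm

48 mm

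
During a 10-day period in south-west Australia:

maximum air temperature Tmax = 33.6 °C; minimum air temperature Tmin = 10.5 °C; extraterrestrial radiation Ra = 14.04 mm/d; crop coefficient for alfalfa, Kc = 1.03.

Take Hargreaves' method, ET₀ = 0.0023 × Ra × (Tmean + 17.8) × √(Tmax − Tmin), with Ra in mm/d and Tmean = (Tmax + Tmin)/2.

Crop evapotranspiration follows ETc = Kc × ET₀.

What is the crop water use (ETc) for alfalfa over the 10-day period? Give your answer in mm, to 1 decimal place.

63.7 mm

Tmean = (33.6 + 10.5)/2 = 22.05 °C
ET₀ = 0.0023 × 14.04 × (22.05 + 17.8) × √23.1 = 0.0023 × 14.04 × 39.85 × 4.8062 = 6.1848 mm/d
ETc = Kc × ET₀ = 1.03 × 6.1848 = 6.3703 mm/d
Over 10 days: 6.3703 × 10 = 63.703 mm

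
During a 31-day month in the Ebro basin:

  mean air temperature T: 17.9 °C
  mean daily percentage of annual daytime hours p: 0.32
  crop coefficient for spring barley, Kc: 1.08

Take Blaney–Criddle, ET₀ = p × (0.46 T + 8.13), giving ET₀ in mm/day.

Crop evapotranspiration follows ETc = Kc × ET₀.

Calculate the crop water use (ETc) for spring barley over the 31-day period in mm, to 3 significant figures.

ET₀ = 0.32 × (0.46 × 17.9 + 8.13) = 0.32 × 16.364 = 5.2365 mm/d
ETc = Kc × ET₀ = 1.08 × 5.2365 = 5.6554 mm/d
Over 31 days: 5.6554 × 31 = 175.317 mm

175 mm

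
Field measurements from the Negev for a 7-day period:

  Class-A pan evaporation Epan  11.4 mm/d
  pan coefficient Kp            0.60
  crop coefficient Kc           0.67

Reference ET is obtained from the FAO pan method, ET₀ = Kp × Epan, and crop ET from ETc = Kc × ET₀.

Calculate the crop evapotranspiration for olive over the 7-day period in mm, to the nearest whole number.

32 mm

ET₀ = 0.60 × 11.4 = 6.8400 mm/d
ETc = Kc × ET₀ = 0.67 × 6.8400 = 4.5828 mm/d
Over 7 days: 4.5828 × 7 = 32.080 mm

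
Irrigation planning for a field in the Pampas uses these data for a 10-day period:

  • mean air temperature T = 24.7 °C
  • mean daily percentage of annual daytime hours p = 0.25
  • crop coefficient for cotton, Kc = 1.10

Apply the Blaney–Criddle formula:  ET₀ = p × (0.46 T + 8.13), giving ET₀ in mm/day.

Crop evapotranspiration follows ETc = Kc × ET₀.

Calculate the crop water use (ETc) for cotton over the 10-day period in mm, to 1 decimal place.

ET₀ = 0.25 × (0.46 × 24.7 + 8.13) = 0.25 × 19.492 = 4.8730 mm/d
ETc = Kc × ET₀ = 1.10 × 4.8730 = 5.3603 mm/d
Over 10 days: 5.3603 × 10 = 53.603 mm

53.6 mm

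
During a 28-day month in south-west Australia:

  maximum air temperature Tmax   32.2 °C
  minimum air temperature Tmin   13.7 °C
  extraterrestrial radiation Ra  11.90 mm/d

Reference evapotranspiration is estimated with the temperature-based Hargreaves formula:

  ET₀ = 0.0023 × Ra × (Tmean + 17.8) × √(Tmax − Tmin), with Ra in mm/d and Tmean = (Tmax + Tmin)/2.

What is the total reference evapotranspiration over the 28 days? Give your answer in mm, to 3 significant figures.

134 mm

Tmean = (32.2 + 13.7)/2 = 22.95 °C
ET₀ = 0.0023 × 11.90 × (22.95 + 17.8) × √18.5 = 0.0023 × 11.90 × 40.75 × 4.3012 = 4.7972 mm/d
Over 28 days: 4.7972 × 28 = 134.322 mm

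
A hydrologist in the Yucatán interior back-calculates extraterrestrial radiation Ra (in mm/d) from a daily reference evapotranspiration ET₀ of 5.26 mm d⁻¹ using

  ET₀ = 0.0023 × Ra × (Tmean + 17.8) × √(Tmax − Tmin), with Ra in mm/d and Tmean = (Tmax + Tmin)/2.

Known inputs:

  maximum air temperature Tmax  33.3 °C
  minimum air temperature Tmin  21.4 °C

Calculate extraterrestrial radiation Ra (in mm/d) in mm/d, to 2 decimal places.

Tmean = 27.35 °C; √ΔT = 3.4496
Ra = ET₀ / [0.0023 × (Tmean+17.8) × √ΔT] = 5.26 / (0.0023 × 45.15 × 3.4496) = 14.684 mm/d

14.68 mm/d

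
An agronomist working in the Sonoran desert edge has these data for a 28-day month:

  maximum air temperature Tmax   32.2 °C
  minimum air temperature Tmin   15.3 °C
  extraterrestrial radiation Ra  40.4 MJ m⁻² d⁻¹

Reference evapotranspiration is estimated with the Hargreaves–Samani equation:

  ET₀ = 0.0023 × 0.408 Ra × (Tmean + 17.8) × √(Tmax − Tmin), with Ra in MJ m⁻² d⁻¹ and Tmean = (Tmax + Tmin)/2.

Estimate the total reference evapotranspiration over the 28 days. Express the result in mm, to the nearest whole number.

Tmean = (32.2 + 15.3)/2 = 23.75 °C
0.408 Ra = 0.408 × 40.4 = 16.4832 mm/d equivalent
ET₀ = 0.0023 × 16.4832 × (23.75 + 17.8) × √16.9 = 0.0023 × 16.4832 × 41.55 × 4.1110 = 6.4757 mm/d
Over 28 days: 6.4757 × 28 = 181.320 mm

181 mm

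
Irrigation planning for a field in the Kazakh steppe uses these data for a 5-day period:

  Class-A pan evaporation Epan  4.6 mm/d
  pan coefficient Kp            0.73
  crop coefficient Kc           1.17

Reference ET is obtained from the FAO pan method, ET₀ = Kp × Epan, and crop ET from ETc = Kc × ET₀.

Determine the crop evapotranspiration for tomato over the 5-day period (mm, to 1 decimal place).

19.6 mm

ET₀ = 0.73 × 4.6 = 3.3580 mm/d
ETc = Kc × ET₀ = 1.17 × 3.3580 = 3.9289 mm/d
Over 5 days: 3.9289 × 5 = 19.645 mm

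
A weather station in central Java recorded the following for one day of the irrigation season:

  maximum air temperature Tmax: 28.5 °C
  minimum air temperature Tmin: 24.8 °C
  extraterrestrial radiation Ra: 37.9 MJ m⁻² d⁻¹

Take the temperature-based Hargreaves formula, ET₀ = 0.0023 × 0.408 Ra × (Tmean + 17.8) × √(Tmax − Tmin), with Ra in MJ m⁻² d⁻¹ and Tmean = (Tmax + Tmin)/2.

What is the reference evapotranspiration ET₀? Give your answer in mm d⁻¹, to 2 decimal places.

3.04 mm d⁻¹

Tmean = (28.5 + 24.8)/2 = 26.65 °C
0.408 Ra = 0.408 × 37.9 = 15.4632 mm/d equivalent
ET₀ = 0.0023 × 15.4632 × (26.65 + 17.8) × √3.7 = 0.0023 × 15.4632 × 44.45 × 1.9235 = 3.0408 mm/d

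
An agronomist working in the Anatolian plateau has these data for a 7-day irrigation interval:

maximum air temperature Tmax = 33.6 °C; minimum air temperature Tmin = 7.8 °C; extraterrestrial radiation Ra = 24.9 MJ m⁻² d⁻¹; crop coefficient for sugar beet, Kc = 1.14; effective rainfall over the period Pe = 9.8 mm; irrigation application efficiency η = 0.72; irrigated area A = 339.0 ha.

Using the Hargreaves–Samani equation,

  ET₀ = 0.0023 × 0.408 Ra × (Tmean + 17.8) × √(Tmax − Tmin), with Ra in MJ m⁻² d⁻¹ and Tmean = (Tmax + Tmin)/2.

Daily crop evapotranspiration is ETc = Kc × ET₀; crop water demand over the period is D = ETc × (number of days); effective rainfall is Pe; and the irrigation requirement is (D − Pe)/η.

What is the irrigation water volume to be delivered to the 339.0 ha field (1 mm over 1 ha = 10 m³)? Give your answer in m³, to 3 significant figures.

126000 m³

Tmean = (33.6 + 7.8)/2 = 20.70 °C
0.408 Ra = 0.408 × 24.9 = 10.1592 mm/d equivalent
ET₀ = 0.0023 × 10.1592 × (20.70 + 17.8) × √25.8 = 0.0023 × 10.1592 × 38.50 × 5.0794 = 4.5694 mm/d
ETc = Kc × ET₀ = 1.14 × 4.5694 = 5.2091 mm/d
Crop demand D = ETc × 7 d = 5.2091 × 7 = 36.464 mm
D − Pe = 36.464 − 9.8 = 26.664 mm
Gross irrigation = 26.664 / 0.72 = 37.033 mm
Volume = 37.033 mm × 339.0 ha × 10 = 125541.9 m³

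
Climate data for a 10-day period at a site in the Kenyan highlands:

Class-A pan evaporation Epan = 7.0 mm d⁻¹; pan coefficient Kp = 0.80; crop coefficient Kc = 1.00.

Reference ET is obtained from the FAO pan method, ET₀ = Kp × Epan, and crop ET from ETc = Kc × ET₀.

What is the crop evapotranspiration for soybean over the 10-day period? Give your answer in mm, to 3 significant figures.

ET₀ = 0.80 × 7.0 = 5.6000 mm/d
ETc = Kc × ET₀ = 1.00 × 5.6000 = 5.6000 mm/d
Over 10 days: 5.6000 × 10 = 56.000 mm

56.0 mm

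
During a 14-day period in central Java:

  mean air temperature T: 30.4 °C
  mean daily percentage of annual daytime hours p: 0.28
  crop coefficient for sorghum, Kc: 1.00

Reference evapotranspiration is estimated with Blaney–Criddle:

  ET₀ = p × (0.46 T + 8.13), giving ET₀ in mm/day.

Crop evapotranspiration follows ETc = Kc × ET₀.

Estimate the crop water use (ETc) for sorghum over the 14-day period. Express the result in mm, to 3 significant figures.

ET₀ = 0.28 × (0.46 × 30.4 + 8.13) = 0.28 × 22.114 = 6.1919 mm/d
ETc = Kc × ET₀ = 1.00 × 6.1919 = 6.1919 mm/d
Over 14 days: 6.1919 × 14 = 86.687 mm

86.7 mm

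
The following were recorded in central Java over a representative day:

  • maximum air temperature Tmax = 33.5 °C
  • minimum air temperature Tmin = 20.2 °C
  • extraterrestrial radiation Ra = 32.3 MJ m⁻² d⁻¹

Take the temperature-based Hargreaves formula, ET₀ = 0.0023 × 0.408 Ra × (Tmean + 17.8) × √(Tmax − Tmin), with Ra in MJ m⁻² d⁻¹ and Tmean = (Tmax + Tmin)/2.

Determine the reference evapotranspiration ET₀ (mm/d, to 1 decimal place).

4.9 mm/d

Tmean = (33.5 + 20.2)/2 = 26.85 °C
0.408 Ra = 0.408 × 32.3 = 13.1784 mm/d equivalent
ET₀ = 0.0023 × 13.1784 × (26.85 + 17.8) × √13.3 = 0.0023 × 13.1784 × 44.65 × 3.6469 = 4.9356 mm/d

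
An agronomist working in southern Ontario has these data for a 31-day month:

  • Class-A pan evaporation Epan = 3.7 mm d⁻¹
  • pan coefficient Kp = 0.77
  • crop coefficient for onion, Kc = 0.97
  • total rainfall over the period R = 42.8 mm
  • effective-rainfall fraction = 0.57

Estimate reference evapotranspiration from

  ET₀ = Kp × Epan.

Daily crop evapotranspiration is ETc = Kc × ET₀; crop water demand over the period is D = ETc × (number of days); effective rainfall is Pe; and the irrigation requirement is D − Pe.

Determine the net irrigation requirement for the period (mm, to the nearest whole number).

ET₀ = 0.77 × 3.7 = 2.8490 mm/d
ETc = Kc × ET₀ = 0.97 × 2.8490 = 2.7635 mm/d
Crop demand D = ETc × 31 d = 2.7635 × 31 = 85.669 mm
Pe = 0.57 × 42.8 = 24.396 mm
D − Pe = 85.669 − 24.396 = 61.273 mm

61 mm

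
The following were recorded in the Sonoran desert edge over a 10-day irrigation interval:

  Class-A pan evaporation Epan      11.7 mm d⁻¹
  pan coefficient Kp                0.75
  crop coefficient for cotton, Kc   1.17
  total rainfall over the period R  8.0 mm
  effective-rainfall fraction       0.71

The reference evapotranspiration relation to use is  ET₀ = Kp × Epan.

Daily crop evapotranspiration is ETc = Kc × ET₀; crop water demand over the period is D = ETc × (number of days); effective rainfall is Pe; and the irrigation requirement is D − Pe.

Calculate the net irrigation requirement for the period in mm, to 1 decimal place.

ET₀ = 0.75 × 11.7 = 8.7750 mm/d
ETc = Kc × ET₀ = 1.17 × 8.7750 = 10.2668 mm/d
Crop demand D = ETc × 10 d = 10.2668 × 10 = 102.668 mm
Pe = 0.71 × 8.0 = 5.680 mm
D − Pe = 102.668 − 5.680 = 96.988 mm

97.0 mm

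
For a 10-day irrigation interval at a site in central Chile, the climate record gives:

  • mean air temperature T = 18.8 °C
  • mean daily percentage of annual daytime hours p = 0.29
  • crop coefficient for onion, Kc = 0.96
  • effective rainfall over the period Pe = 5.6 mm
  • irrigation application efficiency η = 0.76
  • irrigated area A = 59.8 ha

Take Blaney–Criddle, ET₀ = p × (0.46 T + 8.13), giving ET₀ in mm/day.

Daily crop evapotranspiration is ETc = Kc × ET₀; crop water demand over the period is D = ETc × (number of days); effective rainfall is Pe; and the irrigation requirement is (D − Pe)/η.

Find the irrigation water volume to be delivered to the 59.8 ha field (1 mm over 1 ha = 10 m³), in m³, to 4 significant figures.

32350 m³

ET₀ = 0.29 × (0.46 × 18.8 + 8.13) = 0.29 × 16.778 = 4.8656 mm/d
ETc = Kc × ET₀ = 0.96 × 4.8656 = 4.6710 mm/d
Crop demand D = ETc × 10 d = 4.6710 × 10 = 46.710 mm
D − Pe = 46.710 − 5.6 = 41.110 mm
Gross irrigation = 41.110 / 0.76 = 54.092 mm
Volume = 54.092 mm × 59.8 ha × 10 = 32347.0 m³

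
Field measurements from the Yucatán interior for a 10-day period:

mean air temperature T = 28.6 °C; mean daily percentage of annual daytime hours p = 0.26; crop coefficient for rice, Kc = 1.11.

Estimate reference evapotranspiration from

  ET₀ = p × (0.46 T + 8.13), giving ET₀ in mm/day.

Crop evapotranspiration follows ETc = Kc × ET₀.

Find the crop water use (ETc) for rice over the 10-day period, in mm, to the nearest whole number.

ET₀ = 0.26 × (0.46 × 28.6 + 8.13) = 0.26 × 21.286 = 5.5344 mm/d
ETc = Kc × ET₀ = 1.11 × 5.5344 = 6.1432 mm/d
Over 10 days: 6.1432 × 10 = 61.432 mm

61 mm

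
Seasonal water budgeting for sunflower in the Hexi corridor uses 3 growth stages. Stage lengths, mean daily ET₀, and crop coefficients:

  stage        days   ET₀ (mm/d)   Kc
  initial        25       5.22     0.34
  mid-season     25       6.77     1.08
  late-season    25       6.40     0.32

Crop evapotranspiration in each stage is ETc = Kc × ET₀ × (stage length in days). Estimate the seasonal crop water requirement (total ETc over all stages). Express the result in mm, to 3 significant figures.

278 mm

initial: 0.34 × 5.22 × 25 = 44.37 mm
mid-season: 1.08 × 6.77 × 25 = 182.79 mm
late-season: 0.32 × 6.40 × 25 = 51.20 mm
Seasonal total = 278.36 mm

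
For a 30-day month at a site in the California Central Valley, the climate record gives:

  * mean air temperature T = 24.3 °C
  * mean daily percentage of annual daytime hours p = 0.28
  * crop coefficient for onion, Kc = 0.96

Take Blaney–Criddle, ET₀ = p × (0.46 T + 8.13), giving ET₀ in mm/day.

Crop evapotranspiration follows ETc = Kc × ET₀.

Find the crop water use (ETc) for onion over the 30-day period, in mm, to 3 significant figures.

ET₀ = 0.28 × (0.46 × 24.3 + 8.13) = 0.28 × 19.308 = 5.4062 mm/d
ETc = Kc × ET₀ = 0.96 × 5.4062 = 5.1900 mm/d
Over 30 days: 5.1900 × 30 = 155.700 mm

156 mm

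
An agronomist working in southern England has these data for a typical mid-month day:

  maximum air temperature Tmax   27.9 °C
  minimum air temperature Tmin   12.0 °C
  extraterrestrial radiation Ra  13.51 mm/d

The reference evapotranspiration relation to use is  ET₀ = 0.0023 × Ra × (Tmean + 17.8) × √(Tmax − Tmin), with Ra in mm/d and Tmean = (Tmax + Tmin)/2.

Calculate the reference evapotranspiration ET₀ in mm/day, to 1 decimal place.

Tmean = (27.9 + 12.0)/2 = 19.95 °C
ET₀ = 0.0023 × 13.51 × (19.95 + 17.8) × √15.9 = 0.0023 × 13.51 × 37.75 × 3.9875 = 4.6774 mm/d

4.7 mm/day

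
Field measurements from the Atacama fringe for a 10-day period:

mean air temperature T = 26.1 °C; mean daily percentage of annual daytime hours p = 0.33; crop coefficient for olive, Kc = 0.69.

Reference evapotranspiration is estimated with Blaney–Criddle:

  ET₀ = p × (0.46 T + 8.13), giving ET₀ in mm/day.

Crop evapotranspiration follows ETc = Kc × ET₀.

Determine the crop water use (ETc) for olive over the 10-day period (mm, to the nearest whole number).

46 mm

ET₀ = 0.33 × (0.46 × 26.1 + 8.13) = 0.33 × 20.136 = 6.6449 mm/d
ETc = Kc × ET₀ = 0.69 × 6.6449 = 4.5850 mm/d
Over 10 days: 4.5850 × 10 = 45.850 mm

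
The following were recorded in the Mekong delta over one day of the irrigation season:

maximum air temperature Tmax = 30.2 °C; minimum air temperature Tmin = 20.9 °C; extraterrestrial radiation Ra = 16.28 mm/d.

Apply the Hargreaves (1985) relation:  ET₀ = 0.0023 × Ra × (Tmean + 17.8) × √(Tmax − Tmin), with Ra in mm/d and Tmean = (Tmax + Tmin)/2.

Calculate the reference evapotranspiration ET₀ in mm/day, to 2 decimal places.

4.95 mm/day

Tmean = (30.2 + 20.9)/2 = 25.55 °C
ET₀ = 0.0023 × 16.28 × (25.55 + 17.8) × √9.3 = 0.0023 × 16.28 × 43.35 × 3.0496 = 4.9501 mm/d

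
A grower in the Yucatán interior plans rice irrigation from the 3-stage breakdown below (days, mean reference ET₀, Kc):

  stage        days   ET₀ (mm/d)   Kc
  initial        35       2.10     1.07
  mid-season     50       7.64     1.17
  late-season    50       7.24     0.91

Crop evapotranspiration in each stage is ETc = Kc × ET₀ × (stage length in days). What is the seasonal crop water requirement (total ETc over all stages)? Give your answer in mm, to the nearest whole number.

855 mm

initial: 1.07 × 2.10 × 35 = 78.65 mm
mid-season: 1.17 × 7.64 × 50 = 446.94 mm
late-season: 0.91 × 7.24 × 50 = 329.42 mm
Seasonal total = 855.01 mm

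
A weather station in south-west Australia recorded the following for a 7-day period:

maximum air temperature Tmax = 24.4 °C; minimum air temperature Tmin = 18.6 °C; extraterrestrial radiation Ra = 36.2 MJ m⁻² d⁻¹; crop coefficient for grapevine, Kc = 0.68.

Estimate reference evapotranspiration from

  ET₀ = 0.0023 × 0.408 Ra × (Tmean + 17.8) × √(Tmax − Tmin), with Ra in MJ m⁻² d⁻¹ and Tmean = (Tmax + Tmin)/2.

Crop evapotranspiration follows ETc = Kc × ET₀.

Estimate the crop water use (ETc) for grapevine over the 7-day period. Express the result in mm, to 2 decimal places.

Tmean = (24.4 + 18.6)/2 = 21.50 °C
0.408 Ra = 0.408 × 36.2 = 14.7696 mm/d equivalent
ET₀ = 0.0023 × 14.7696 × (21.50 + 17.8) × √5.8 = 0.0023 × 14.7696 × 39.30 × 2.4083 = 3.2151 mm/d
ETc = Kc × ET₀ = 0.68 × 3.2151 = 2.1863 mm/d
Over 7 days: 2.1863 × 7 = 15.304 mm

15.30 mm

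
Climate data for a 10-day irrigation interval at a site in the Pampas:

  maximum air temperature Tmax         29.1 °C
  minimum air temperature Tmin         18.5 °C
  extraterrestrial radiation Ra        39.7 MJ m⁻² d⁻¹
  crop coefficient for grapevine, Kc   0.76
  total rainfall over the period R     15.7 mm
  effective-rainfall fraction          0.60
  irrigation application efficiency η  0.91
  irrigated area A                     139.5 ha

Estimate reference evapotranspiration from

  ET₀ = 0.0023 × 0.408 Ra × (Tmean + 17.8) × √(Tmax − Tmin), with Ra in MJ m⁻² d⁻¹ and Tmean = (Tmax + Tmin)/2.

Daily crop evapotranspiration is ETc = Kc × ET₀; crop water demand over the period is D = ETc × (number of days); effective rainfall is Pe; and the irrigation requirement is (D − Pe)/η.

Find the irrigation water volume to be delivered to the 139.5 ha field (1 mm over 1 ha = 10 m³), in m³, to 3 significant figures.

44300 m³

Tmean = (29.1 + 18.5)/2 = 23.80 °C
0.408 Ra = 0.408 × 39.7 = 16.1976 mm/d equivalent
ET₀ = 0.0023 × 16.1976 × (23.80 + 17.8) × √10.6 = 0.0023 × 16.1976 × 41.60 × 3.2558 = 5.0458 mm/d
ETc = Kc × ET₀ = 0.76 × 5.0458 = 3.8348 mm/d
Crop demand D = ETc × 10 d = 3.8348 × 10 = 38.348 mm
Pe = 0.60 × 15.7 = 9.420 mm
D − Pe = 38.348 − 9.420 = 28.928 mm
Gross irrigation = 28.928 / 0.91 = 31.789 mm
Volume = 31.789 mm × 139.5 ha × 10 = 44345.7 m³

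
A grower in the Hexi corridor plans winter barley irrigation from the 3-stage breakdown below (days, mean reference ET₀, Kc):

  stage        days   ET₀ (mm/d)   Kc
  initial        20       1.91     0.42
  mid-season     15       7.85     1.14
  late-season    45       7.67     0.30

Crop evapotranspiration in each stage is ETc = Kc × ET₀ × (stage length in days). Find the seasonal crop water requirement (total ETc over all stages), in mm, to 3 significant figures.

254 mm

initial: 0.42 × 1.91 × 20 = 16.04 mm
mid-season: 1.14 × 7.85 × 15 = 134.24 mm
late-season: 0.30 × 7.67 × 45 = 103.55 mm
Seasonal total = 253.83 mm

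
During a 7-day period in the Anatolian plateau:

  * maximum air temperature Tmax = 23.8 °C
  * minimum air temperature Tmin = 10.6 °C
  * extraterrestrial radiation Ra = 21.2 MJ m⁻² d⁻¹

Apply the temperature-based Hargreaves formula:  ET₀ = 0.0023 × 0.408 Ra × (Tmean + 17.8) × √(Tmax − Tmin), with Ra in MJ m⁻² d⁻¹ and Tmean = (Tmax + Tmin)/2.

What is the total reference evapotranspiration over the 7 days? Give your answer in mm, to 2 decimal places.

17.71 mm

Tmean = (23.8 + 10.6)/2 = 17.20 °C
0.408 Ra = 0.408 × 21.2 = 8.6496 mm/d equivalent
ET₀ = 0.0023 × 8.6496 × (17.20 + 17.8) × √13.2 = 0.0023 × 8.6496 × 35.00 × 3.6332 = 2.5298 mm/d
Over 7 days: 2.5298 × 7 = 17.709 mm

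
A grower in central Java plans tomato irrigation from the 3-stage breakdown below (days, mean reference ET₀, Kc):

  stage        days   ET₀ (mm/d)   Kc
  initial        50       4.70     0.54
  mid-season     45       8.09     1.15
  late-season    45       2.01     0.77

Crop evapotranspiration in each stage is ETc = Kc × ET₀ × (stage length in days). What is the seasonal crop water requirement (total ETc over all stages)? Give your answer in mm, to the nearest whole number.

initial: 0.54 × 4.70 × 50 = 126.90 mm
mid-season: 1.15 × 8.09 × 45 = 418.66 mm
late-season: 0.77 × 2.01 × 45 = 69.65 mm
Seasonal total = 615.21 mm

615 mm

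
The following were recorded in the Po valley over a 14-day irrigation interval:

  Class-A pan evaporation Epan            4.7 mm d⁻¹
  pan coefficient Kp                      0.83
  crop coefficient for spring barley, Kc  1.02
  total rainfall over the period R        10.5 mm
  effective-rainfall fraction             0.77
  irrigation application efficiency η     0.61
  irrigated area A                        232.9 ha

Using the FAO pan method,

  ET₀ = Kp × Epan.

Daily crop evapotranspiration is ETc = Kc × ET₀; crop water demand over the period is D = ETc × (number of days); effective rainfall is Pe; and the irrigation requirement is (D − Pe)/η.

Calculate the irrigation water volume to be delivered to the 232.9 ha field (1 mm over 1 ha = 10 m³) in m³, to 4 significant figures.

ET₀ = 0.83 × 4.7 = 3.9010 mm/d
ETc = Kc × ET₀ = 1.02 × 3.9010 = 3.9790 mm/d
Crop demand D = ETc × 14 d = 3.9790 × 14 = 55.706 mm
Pe = 0.77 × 10.5 = 8.085 mm
D − Pe = 55.706 − 8.085 = 47.621 mm
Gross irrigation = 47.621 / 0.61 = 78.067 mm
Volume = 78.067 mm × 232.9 ha × 10 = 181818.0 m³

181800 m³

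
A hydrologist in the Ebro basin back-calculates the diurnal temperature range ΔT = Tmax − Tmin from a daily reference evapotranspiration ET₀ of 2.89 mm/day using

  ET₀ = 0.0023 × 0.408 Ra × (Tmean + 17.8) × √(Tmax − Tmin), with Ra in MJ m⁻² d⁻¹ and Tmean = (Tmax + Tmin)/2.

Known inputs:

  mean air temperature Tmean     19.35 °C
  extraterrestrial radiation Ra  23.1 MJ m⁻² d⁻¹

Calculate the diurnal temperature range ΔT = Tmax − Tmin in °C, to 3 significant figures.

12.9 °C

√ΔT = ET₀ / [0.0023 × 0.408 × Ra × (Tmean+17.8)] = 2.89 / (0.0023 × 9.4248 × 37.15) = 3.5887
ΔT = 3.5887² = 12.879 °C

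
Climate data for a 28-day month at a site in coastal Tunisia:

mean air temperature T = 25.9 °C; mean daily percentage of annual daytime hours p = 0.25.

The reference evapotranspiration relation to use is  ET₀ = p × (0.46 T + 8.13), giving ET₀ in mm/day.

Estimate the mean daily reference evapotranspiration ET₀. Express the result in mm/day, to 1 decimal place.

5.0 mm/day

ET₀ = 0.25 × (0.46 × 25.9 + 8.13) = 0.25 × 20.044 = 5.0110 mm/d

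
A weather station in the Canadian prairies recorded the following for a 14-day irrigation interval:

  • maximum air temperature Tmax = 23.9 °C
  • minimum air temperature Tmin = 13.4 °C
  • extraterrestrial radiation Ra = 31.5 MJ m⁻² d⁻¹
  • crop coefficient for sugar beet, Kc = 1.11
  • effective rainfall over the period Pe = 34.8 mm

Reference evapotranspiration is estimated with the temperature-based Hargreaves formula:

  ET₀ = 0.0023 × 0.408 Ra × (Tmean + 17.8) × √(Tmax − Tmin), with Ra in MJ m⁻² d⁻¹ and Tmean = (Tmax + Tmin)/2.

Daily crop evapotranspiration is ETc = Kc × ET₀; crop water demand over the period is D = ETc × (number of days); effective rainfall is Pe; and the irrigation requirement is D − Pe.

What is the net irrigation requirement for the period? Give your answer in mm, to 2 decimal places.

19.46 mm

Tmean = (23.9 + 13.4)/2 = 18.65 °C
0.408 Ra = 0.408 × 31.5 = 12.8520 mm/d equivalent
ET₀ = 0.0023 × 12.8520 × (18.65 + 17.8) × √10.5 = 0.0023 × 12.8520 × 36.45 × 3.2404 = 3.4914 mm/d
ETc = Kc × ET₀ = 1.11 × 3.4914 = 3.8755 mm/d
Crop demand D = ETc × 14 d = 3.8755 × 14 = 54.257 mm
D − Pe = 54.257 − 34.8 = 19.457 mm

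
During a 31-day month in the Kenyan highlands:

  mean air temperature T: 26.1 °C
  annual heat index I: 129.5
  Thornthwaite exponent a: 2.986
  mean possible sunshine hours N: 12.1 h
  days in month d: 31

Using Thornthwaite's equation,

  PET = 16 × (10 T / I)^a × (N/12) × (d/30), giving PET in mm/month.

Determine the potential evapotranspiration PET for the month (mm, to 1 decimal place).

135.1 mm

10T/I = 10 × 26.1 / 129.5 = 2.0154
(10T/I)^a = 2.0154^2.986 = 8.1063
Uncorrected PET = 16 × 8.1063 = 129.701 mm
Correction = (N/12)(d/30) = (12.1/12)(31/30) = 1.0419
PET = 129.701 × 1.0419 = 135.135 mm/month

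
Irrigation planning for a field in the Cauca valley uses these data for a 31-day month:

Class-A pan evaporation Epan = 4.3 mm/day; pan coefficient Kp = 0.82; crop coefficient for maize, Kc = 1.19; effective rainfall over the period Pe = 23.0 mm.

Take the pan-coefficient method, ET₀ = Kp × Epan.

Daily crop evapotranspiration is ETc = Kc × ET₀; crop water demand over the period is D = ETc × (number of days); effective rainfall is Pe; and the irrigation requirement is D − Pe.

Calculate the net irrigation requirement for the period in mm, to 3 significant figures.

107 mm

ET₀ = 0.82 × 4.3 = 3.5260 mm/d
ETc = Kc × ET₀ = 1.19 × 3.5260 = 4.1959 mm/d
Crop demand D = ETc × 31 d = 4.1959 × 31 = 130.073 mm
D − Pe = 130.073 − 23.0 = 107.073 mm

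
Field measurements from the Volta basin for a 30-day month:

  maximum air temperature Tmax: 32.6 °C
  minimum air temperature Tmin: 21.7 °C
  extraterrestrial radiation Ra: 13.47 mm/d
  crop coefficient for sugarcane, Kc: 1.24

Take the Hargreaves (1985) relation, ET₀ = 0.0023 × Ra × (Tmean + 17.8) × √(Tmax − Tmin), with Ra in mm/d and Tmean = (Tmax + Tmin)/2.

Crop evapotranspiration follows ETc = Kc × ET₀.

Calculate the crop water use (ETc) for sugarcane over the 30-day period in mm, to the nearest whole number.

Tmean = (32.6 + 21.7)/2 = 27.15 °C
ET₀ = 0.0023 × 13.47 × (27.15 + 17.8) × √10.9 = 0.0023 × 13.47 × 44.95 × 3.3015 = 4.5977 mm/d
ETc = Kc × ET₀ = 1.24 × 4.5977 = 5.7011 mm/d
Over 30 days: 5.7011 × 30 = 171.033 mm

171 mm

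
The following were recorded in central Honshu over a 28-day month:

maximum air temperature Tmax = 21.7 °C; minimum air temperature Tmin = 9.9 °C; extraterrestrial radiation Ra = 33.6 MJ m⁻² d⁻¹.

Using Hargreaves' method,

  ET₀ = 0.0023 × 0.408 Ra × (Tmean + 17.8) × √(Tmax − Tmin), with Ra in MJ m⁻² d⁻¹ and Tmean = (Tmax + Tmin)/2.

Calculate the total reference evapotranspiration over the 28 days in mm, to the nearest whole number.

102 mm

Tmean = (21.7 + 9.9)/2 = 15.80 °C
0.408 Ra = 0.408 × 33.6 = 13.7088 mm/d equivalent
ET₀ = 0.0023 × 13.7088 × (15.80 + 17.8) × √11.8 = 0.0023 × 13.7088 × 33.60 × 3.4351 = 3.6392 mm/d
Over 28 days: 3.6392 × 28 = 101.898 mm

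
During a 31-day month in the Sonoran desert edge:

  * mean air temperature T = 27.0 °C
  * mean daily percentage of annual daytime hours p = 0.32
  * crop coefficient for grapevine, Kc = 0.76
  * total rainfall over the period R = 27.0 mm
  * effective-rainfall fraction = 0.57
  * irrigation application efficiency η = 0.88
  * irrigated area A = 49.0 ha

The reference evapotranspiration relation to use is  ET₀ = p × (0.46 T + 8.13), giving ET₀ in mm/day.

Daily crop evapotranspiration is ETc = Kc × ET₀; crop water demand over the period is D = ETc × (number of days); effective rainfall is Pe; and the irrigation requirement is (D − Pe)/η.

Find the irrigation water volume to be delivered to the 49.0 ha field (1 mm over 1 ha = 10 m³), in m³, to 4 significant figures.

ET₀ = 0.32 × (0.46 × 27.0 + 8.13) = 0.32 × 20.550 = 6.5760 mm/d
ETc = Kc × ET₀ = 0.76 × 6.5760 = 4.9978 mm/d
Crop demand D = ETc × 31 d = 4.9978 × 31 = 154.932 mm
Pe = 0.57 × 27.0 = 15.390 mm
D − Pe = 154.932 − 15.390 = 139.542 mm
Gross irrigation = 139.542 / 0.88 = 158.570 mm
Volume = 158.570 mm × 49.0 ha × 10 = 77699.3 m³

77700 m³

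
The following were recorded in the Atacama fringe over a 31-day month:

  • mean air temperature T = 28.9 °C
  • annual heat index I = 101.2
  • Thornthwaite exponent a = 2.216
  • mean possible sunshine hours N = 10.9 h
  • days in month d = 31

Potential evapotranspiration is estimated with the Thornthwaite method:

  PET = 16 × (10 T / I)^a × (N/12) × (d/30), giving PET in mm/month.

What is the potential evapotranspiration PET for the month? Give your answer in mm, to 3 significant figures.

10T/I = 10 × 28.9 / 101.2 = 2.8557
(10T/I)^a = 2.8557^2.216 = 10.2296
Uncorrected PET = 16 × 10.2296 = 163.674 mm
Correction = (N/12)(d/30) = (10.9/12)(31/30) = 0.9386
PET = 163.674 × 0.9386 = 153.624 mm/month

154 mm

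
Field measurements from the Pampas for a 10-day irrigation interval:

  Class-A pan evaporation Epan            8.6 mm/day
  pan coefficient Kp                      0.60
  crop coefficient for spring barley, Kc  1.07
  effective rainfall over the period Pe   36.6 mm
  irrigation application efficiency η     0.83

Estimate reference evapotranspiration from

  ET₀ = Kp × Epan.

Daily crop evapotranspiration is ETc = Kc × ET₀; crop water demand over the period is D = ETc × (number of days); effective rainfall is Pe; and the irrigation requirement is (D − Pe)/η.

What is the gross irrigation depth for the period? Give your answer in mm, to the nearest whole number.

ET₀ = 0.60 × 8.6 = 5.1600 mm/d
ETc = Kc × ET₀ = 1.07 × 5.1600 = 5.5212 mm/d
Crop demand D = ETc × 10 d = 5.5212 × 10 = 55.212 mm
D − Pe = 55.212 − 36.6 = 18.612 mm
Gross irrigation = 18.612 / 0.83 = 22.424 mm

22 mm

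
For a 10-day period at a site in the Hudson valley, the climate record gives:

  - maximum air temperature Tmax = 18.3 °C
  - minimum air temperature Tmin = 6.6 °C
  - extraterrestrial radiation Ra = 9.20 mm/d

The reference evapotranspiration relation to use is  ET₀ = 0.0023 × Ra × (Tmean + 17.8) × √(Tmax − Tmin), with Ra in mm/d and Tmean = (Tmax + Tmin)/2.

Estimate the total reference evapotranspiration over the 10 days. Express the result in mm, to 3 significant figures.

21.9 mm

Tmean = (18.3 + 6.6)/2 = 12.45 °C
ET₀ = 0.0023 × 9.20 × (12.45 + 17.8) × √11.7 = 0.0023 × 9.20 × 30.25 × 3.4205 = 2.1894 mm/d
Over 10 days: 2.1894 × 10 = 21.894 mm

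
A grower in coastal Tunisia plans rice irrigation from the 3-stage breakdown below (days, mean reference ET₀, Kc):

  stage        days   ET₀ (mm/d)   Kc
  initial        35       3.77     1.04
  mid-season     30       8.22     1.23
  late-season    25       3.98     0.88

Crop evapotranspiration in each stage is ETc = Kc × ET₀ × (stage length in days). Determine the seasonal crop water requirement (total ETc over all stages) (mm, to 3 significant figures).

528 mm

initial: 1.04 × 3.77 × 35 = 137.23 mm
mid-season: 1.23 × 8.22 × 30 = 303.32 mm
late-season: 0.88 × 3.98 × 25 = 87.56 mm
Seasonal total = 528.11 mm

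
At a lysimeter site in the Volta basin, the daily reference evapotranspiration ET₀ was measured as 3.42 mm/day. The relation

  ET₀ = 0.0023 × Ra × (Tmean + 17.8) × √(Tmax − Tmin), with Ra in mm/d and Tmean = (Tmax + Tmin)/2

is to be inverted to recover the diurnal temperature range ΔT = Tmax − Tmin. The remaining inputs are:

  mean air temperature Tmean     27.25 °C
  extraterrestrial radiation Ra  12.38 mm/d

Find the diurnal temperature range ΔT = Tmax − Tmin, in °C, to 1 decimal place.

√ΔT = ET₀ / [0.0023 × Ra × (Tmean+17.8)] = 3.42 / (0.0023 × 12.38 × 45.05) = 2.6661
ΔT = 2.6661² = 7.108 °C

7.1 °C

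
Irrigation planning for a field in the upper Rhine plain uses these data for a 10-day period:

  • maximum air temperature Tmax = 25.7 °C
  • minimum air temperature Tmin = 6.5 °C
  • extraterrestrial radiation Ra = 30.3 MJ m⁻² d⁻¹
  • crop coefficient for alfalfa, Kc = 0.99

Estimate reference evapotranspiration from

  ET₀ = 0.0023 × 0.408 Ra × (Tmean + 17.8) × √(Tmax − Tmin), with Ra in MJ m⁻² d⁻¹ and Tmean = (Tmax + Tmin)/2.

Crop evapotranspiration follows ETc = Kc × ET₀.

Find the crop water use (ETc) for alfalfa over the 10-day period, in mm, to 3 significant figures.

Tmean = (25.7 + 6.5)/2 = 16.10 °C
0.408 Ra = 0.408 × 30.3 = 12.3624 mm/d equivalent
ET₀ = 0.0023 × 12.3624 × (16.10 + 17.8) × √19.2 = 0.0023 × 12.3624 × 33.90 × 4.3818 = 4.2236 mm/d
ETc = Kc × ET₀ = 0.99 × 4.2236 = 4.1814 mm/d
Over 10 days: 4.1814 × 10 = 41.814 mm

41.8 mm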